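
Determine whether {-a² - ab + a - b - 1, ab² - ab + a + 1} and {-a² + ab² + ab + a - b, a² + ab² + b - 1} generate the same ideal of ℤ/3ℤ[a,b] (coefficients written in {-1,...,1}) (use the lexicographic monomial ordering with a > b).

Equality of ideals is decidable: compute both reduced Gröbner bases (unique for the ordering) and check whether they agree.
Buchberger on the first generating set:
f_1 = -a² - ab + a - b - 1, LT = a².
f_2 = ab² - ab + a + 1, LT = ab².

S(f_1,f_2): lcm = a²b². S = a²b - a² + ab³ - ab² - a + b³ + b².
  reduce S modulo (f_1, f_2):
  remainder -a + b³ - b - 1 ≠ 0; add g_3 = -a + b³ - b - 1 to the basis.

S(f_2,g_3): lcm = ab². S = -ab + a + b⁵ - b³ - b² + 1.
  reduce S modulo (f_1, f_2, g_3):
  remainder b⁵ - b⁴ ≠ 0; add g_4 = b⁵ - b⁴ to the basis.

The other S-polynomials (S(f_1,g_3), S(f_1,g_4), S(f_2,g_4), S(g_3,g_4)) all reduce to 0 modulo the current basis, so we have a Gröbner basis.
Inter-reduce: drop elements whose leading term is divisible by another's, tail-reduce, and make monic.
Reduced Gröbner basis: {a - b³ + b + 1, b⁵ - b⁴}.

Buchberger on the second generating set:
h_1 = -a² + ab² + ab + a - b, LT = a².
h_2 = a² + ab² + b - 1, LT = a².

S(h_1,h_2): lcm = a². S = ab² - ab - a + 1.
  reduce S modulo (h_1, h_2):
  remainder ab² - ab - a + 1 ≠ 0; add k_3 = ab² - ab - a + 1 to the basis.

S(h_1,k_3): lcm = a²b². S = a²b + a² - ab⁴ - ab³ - ab² - a + b³.
  reduce S modulo (h_1, h_2, k_3):
  remainder -a + b³ + 1 ≠ 0; add k_4 = -a + b³ + 1 to the basis.

S(k_3,k_4): lcm = ab². S = -ab - a + b⁵ + b² + 1.
  reduce S modulo (h_1, h_2, k_3, k_4):
  remainder b⁵ - b⁴ - b³ + b² - b ≠ 0; add k_5 = b⁵ - b⁴ - b³ + b² - b to the basis.

The other S-polynomials (S(h_2,k_3), S(h_1,k_4), S(h_2,k_4), S(h_1,k_5), S(h_2,k_5), S(k_3,k_5), S(k_4,k_5)) all reduce to 0 modulo the current basis, so we have a Gröbner basis.
Inter-reduce: drop elements whose leading term is divisible by another's, tail-reduce, and make monic.
Reduced Gröbner basis: {a - b³ - 1, b⁵ - b⁴ - b³ + b² - b}.

The bases are distinct; the ideals are different.
The same test decides containment: I ⊆ J iff every generator of I reduces to 0 modulo a Gröbner basis of J.

No, the ideals differ.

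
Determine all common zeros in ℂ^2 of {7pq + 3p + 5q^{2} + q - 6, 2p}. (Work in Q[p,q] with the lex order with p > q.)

Compute a lex Gröbner basis by Buchberger's algorithm.
f_1 = 7pq + 3p + 5q^{2} + q - 6, LT = pq.
f_2 = 2p, LT = p.

S(f_1,f_2): lcm = pq. S = \tfrac{3}{7}p + \tfrac{5}{7}q^{2} + \tfrac{1}{7}q - \tfrac{6}{7}.
  leading term p: subtract (\tfrac{3}{14})·f_2 from \tfrac{3}{7}p + \tfrac{5}{7}q^{2} + \tfrac{1}{7}q - \tfrac{6}{7} → \tfrac{5}{7}q^{2} + \tfrac{1}{7}q - \tfrac{6}{7}
  leading term q^{2}: no divisor's leading term divides it; move \tfrac{5}{7}q^{2} to the remainder.
  leading term q: no divisor's leading term divides it; move \tfrac{1}{7}q to the remainder.
  leading term 1: no divisor's leading term divides it; move -\tfrac{6}{7} to the remainder.
  remainder \tfrac{5}{7}q^{2} + \tfrac{1}{7}q - \tfrac{6}{7} ≠ 0; add h_3 = \tfrac{5}{7}q^{2} + \tfrac{1}{7}q - \tfrac{6}{7} to the basis.

The other S-polynomials (S(f_1,h_3), S(f_2,h_3)) all reduce to 0 modulo the current basis, so we have a Gröbner basis.
Inter-reduce: drop elements whose leading term is divisible by another's, tail-reduce, and make monic.
Reduced Gröbner basis: {p, q^{2} + \tfrac{1}{5}q - \tfrac{6}{5}}.

Elimination: the polynomial q^{2} + \tfrac{1}{5}q - \tfrac{6}{5} lies in the elimination ideal for q, so q ∈ {-6/5, 1}. For each such q, the remaining basis elements (now univariate) give the rest of the solution.
  q = -6/5: the earlier basis element becomes p = 0, giving p = 0 — point (0, -6/5).
  q = 1: the earlier basis element becomes p = 0, giving p = 0 — point (0, 1).

{(0, -6/5), (0, 1)}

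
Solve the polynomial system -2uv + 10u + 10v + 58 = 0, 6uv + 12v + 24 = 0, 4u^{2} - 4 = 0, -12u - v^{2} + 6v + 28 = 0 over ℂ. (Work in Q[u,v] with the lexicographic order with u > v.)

{(-1, -4)}

Compute a lex Gröbner basis by Buchberger's algorithm.
f_1 = -2uv + 10u + 10v + 58, LT = uv.
f_2 = 6uv + 12v + 24, LT = uv.
f_3 = 4u^{2} - 4, LT = u^{2}.
f_4 = -12u - v^{2} + 6v + 28, LT = u.

S(f_1,f_2): lcm = uv. S = -5u - 7v - 33.
  reduce S modulo (f_1, f_2, f_3, f_4):
  remainder \tfrac{5}{12}v^{2} - \tfrac{19}{2}v - \tfrac{134}{3} ≠ 0; add h_5 = \tfrac{5}{12}v^{2} - \tfrac{19}{2}v - \tfrac{134}{3} to the basis.

S(f_1,f_3): lcm = u^{2}v. S = -5u^{2} - 5uv - 29u + v.
  reduce S modulo (f_1, f_2, f_3, f_4, h_5):
  remainder \tfrac{258}{5}v + \tfrac{1032}{5} ≠ 0; add h_6 = \tfrac{258}{5}v + \tfrac{1032}{5} to the basis.

The other S-polynomials (S(f_1,f_4), S(f_2,f_3), S(f_2,f_4), S(f_3,f_4), S(f_1,h_5), S(f_2,h_5), S(f_3,h_5), S(f_4,h_5), S(f_1,h_6), S(f_2,h_6), S(f_3,h_6), S(f_4,h_6), S(h_5,h_6)) all reduce to 0 modulo the current basis, so we have a Gröbner basis.
Inter-reduce: drop elements whose leading term is divisible by another's, tail-reduce, and make monic.
Reduced Gröbner basis: {u + 1, v + 4}.

A lex Gröbner basis eliminates variables successively. Here v + 4 depends only on v, with roots {-4}; lifting each root through the earlier basis elements recovers the full solutions.
  v = -4: the earlier basis element becomes u + 1 = 0, giving u = -1 — point (-1, -4).
This is the nonlinear analogue of row-reducing a linear system.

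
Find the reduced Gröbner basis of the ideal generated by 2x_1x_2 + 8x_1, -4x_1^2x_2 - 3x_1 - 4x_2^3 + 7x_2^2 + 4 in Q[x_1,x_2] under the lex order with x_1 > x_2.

G = {x_1^2 - 3/16x_1 - 1/4x_2^3 + 7/16x_2^2 + 1/4, x_1x_2 + 4x_1, x_2^4 + 9/4x_2^3 - 7x_2^2 - x_2 - 4}

f_1 = 2x_1x_2 + 8x_1, LT = x_1x_2.
f_2 = -4x_1^2x_2 - 3x_1 - 4x_2^3 + 7x_2^2 + 4, LT = x_1^2x_2.

S(f_1,f_2): lcm = x_1^2x_2. S = 4x_1^2 - 3/4x_1 - x_2^3 + 7/4x_2^2 + 1.
  reduce S modulo (f_1, f_2):
  remainder 4x_1^2 - 3/4x_1 - x_2^3 + 7/4x_2^2 + 1 ≠ 0; add g_3 = 4x_1^2 - 3/4x_1 - x_2^3 + 7/4x_2^2 + 1 to the basis.

S(f_1,g_3): lcm = x_1^2x_2. S = 4x_1^2 + 3/16x_1x_2 + 1/4x_2^4 - 7/16x_2^3 - 1/4x_2.
  reduce S modulo (f_1, f_2, g_3):
  remainder 1/4x_2^4 + 9/16x_2^3 - 7/4x_2^2 - 1/4x_2 - 1 ≠ 0; add g_4 = 1/4x_2^4 + 9/16x_2^3 - 7/4x_2^2 - 1/4x_2 - 1 to the basis.

The other S-polynomials (S(f_2,g_3), S(f_1,g_4), S(f_2,g_4), S(g_3,g_4)) all reduce to 0 modulo the current basis, so we have a Gröbner basis.
Inter-reduce: drop elements whose leading term is divisible by another's, tail-reduce, and make monic.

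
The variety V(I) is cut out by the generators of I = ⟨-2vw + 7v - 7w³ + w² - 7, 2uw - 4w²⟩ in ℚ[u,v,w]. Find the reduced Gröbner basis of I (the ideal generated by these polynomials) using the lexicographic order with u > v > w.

f_1 = -2vw + 7v - 7w³ + w² - 7, LT = vw.
f_2 = 2uw - 4w², LT = uw.

S(f_1,f_2): lcm = uvw. S = -7/2uv + 7/2uw³ - ½uw² + 7/2u + 2vw².
  leading term uv: no divisor's leading term divides it; move -7/2uv to the remainder.
  leading term uw³: subtract (7/4w²)·f_2 from 7/2uw³ - ½uw² + 7/2u + 2vw² → -½uw² + 7/2u + 2vw² + 7w⁴
  leading term uw²: subtract (-¼w)·f_2 from -½uw² + 7/2u + 2vw² + 7w⁴ → 7/2u + 2vw² + 7w⁴ - w³
  leading term u: no divisor's leading term divides it; move 7/2u to the remainder.
  leading term vw²: subtract (-w)·f_1 from 2vw² + 7w⁴ - w³ → 7vw - 7w
  leading term vw: subtract (-7/2)·f_1 from 7vw - 7w → 49/2v - 49/2w³ + 7/2w² - 7w - 49/2
  leading term v: no divisor's leading term divides it; move 49/2v to the remainder.
  leading term w³: no divisor's leading term divides it; move -49/2w³ to the remainder.
  leading term w²: no divisor's leading term divides it; move 7/2w² to the remainder.
  leading term w: no divisor's leading term divides it; move -7w to the remainder.
  leading term 1: no divisor's leading term divides it; move -49/2 to the remainder.
  remainder -7/2uv + 7/2u + 49/2v - 49/2w³ + 7/2w² - 7w - 49/2 ≠ 0; add g_3 = -7/2uv + 7/2u + 49/2v - 49/2w³ + 7/2w² - 7w - 49/2 to the basis.

The other S-polynomials (S(f_1,g_3), S(f_2,g_3)) all reduce to 0 modulo the current basis, so we have a Gröbner basis.

G = {uv - u - 7v + 7w³ - w² + 2w + 7, uw - 2w², vw - 7/2v + 7/2w³ - ½w² + 7/2}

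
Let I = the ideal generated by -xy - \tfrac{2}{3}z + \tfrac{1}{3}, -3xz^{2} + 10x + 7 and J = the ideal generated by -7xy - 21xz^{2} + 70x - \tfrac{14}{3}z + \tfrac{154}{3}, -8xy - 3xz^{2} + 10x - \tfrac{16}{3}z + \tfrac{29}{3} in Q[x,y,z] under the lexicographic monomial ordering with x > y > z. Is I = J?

Yes, the ideals are equal.

Since reduced Gröbner bases are canonical representatives of ideals under a given ordering, it suffices to compute and compare them.
Buchberger on the first generating set:
f_1 = -xy - \tfrac{2}{3}z + \tfrac{1}{3}, LT = xy.
f_2 = -3xz^{2} + 10x + 7, LT = xz^{2}.

S(f_1,f_2): lcm = xyz^{2}. S = \tfrac{10}{3}xy + \tfrac{7}{3}y + \tfrac{2}{3}z^{3} - \tfrac{1}{3}z^{2}.
  reduce S modulo (f_1, f_2):
  remainder \tfrac{7}{3}y + \tfrac{2}{3}z^{3} - \tfrac{1}{3}z^{2} - \tfrac{20}{9}z + \tfrac{10}{9} ≠ 0; add g_3 = \tfrac{7}{3}y + \tfrac{2}{3}z^{3} - \tfrac{1}{3}z^{2} - \tfrac{20}{9}z + \tfrac{10}{9} to the basis.

The other S-polynomials (S(f_1,g_3), S(f_2,g_3)) all reduce to 0 modulo the current basis, so we have a Gröbner basis.
Inter-reduce: drop elements whose leading term is divisible by another's, tail-reduce, and make monic.
Reduced Gröbner basis: {xz^{2} - \tfrac{10}{3}x - \tfrac{7}{3}, y + \tfrac{2}{7}z^{3} - \tfrac{1}{7}z^{2} - \tfrac{20}{21}z + \tfrac{10}{21}}.

Buchberger on the second generating set:
h_1 = -7xy - 21xz^{2} + 70x - \tfrac{14}{3}z + \tfrac{154}{3}, LT = xy.
h_2 = -8xy - 3xz^{2} + 10x - \tfrac{16}{3}z + \tfrac{29}{3}, LT = xy.

S(h_1,h_2): lcm = xy. S = \tfrac{21}{8}xz^{2} - \tfrac{35}{4}x - \tfrac{49}{8}.
  reduce S modulo (h_1, h_2):
  remainder \tfrac{21}{8}xz^{2} - \tfrac{35}{4}x - \tfrac{49}{8} ≠ 0; add k_3 = \tfrac{21}{8}xz^{2} - \tfrac{35}{4}x - \tfrac{49}{8} to the basis.

S(h_1,k_3): lcm = xyz^{2}. S = \tfrac{10}{3}xy + 3xz^{4} - 10xz^{2} + \tfrac{7}{3}y + \tfrac{2}{3}z^{3} - \tfrac{22}{3}z^{2}.
  reduce S modulo (h_1, h_2, k_3):
  remainder \tfrac{7}{3}y + \tfrac{2}{3}z^{3} - \tfrac{1}{3}z^{2} - \tfrac{20}{9}z + \tfrac{10}{9} ≠ 0; add k_4 = \tfrac{7}{3}y + \tfrac{2}{3}z^{3} - \tfrac{1}{3}z^{2} - \tfrac{20}{9}z + \tfrac{10}{9} to the basis.

The other S-polynomials (S(h_2,k_3), S(h_1,k_4), S(h_2,k_4), S(k_3,k_4)) all reduce to 0 modulo the current basis, so we have a Gröbner basis.
Inter-reduce: drop elements whose leading term is divisible by another's, tail-reduce, and make monic.
Reduced Gröbner basis: {xz^{2} - \tfrac{10}{3}x - \tfrac{7}{3}, y + \tfrac{2}{7}z^{3} - \tfrac{1}{7}z^{2} - \tfrac{20}{21}z + \tfrac{10}{21}}.

The two bases agree; hence the ideals are identical.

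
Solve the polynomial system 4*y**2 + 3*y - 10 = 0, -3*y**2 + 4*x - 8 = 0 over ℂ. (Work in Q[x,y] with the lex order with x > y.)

Compute a lex Gröbner basis by Buchberger's algorithm.
f_1 = 4*y**2 + 3*y - 10, LT = y**2.
f_2 = 4*x - 3*y**2 - 8, LT = x.

S(f_1,f_2): leading monomials are coprime, so the S-polynomial reduces to 0 (Buchberger's first criterion).
Every S-polynomial of the final basis reduces to 0, so we have a Gröbner basis.
Inter-reduce: drop elements whose leading term is divisible by another's, tail-reduce, and make monic.
Reduced Gröbner basis: {x + 9/16*y - 31/8, y**2 + 3/4*y - 5/2}.

From the last basis element, y**2 + 3/4*y - 5/2 = 0, so y takes values in {-2, 5/4}. Each choice, substituted upward through the basis, yields the corresponding point(s) of the solution set.
  y = -2: the earlier basis element becomes x - 5 = 0, giving x = 5 — point (5, -2).
  y = 5/4: the earlier basis element becomes x - 203/64 = 0, giving x = 203/64 — point (203/64, 5/4).
Check: every point annihilates each of the original generators.
Zero-dimensionality of the ideal guarantees finitely many solutions over ℂ.

{(5, -2), (203/64, 5/4)}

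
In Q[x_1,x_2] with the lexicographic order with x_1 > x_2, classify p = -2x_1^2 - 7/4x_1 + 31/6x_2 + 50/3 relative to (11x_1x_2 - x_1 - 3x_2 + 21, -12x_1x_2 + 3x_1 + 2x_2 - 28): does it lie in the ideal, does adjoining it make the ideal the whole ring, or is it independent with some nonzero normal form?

-2x_1^2 - 7/4x_1 + 31/6x_2 + 50/3 lies in I (it reduces to 0).

First compute the reduced Gröbner basis of I by Buchberger's algorithm.
f_1 = 11x_1x_2 - x_1 - 3x_2 + 21, LT = x_1x_2.
f_2 = -12x_1x_2 + 3x_1 + 2x_2 - 28, LT = x_1x_2.

S(f_1,f_2): lcm = x_1x_2. S = 7/44x_1 - 7/66x_2 - 14/33.
  leading term x_1: no divisor's leading term divides it; move 7/44x_1 to the remainder.
  leading term x_2: no divisor's leading term divides it; move -7/66x_2 to the remainder.
  leading term 1: no divisor's leading term divides it; move -14/33 to the remainder.
  remainder 7/44x_1 - 7/66x_2 - 14/33 ≠ 0; add h_3 = 7/44x_1 - 7/66x_2 - 14/33 to the basis.

S(f_1,h_3): lcm = x_1x_2. S = -1/11x_1 + 2/3x_2^2 + 79/33x_2 + 21/11.
  leading term x_1: subtract (-4/7)·h_3 from -1/11x_1 + 2/3x_2^2 + 79/33x_2 + 21/11 → 2/3x_2^2 + 7/3x_2 + 5/3
  leading term x_2^2: no divisor's leading term divides it; move 2/3x_2^2 to the remainder.
  leading term x_2: no divisor's leading term divides it; move 7/3x_2 to the remainder.
  leading term 1: no divisor's leading term divides it; move 5/3 to the remainder.
  remainder 2/3x_2^2 + 7/3x_2 + 5/3 ≠ 0; add h_4 = 2/3x_2^2 + 7/3x_2 + 5/3 to the basis.

The other S-polynomials (S(f_2,h_3), S(f_1,h_4), S(f_2,h_4), S(h_3,h_4)) all reduce to 0 modulo the current basis, so we have a Gröbner basis.
Inter-reduce: drop elements whose leading term is divisible by another's, tail-reduce, and make monic.
Reduced Gröbner basis: {x_1 - 2/3x_2 - 8/3, x_2^2 + 7/2x_2 + 5/2}.
Label its elements g_1 = x_1 - 2/3x_2 - 8/3, g_2 = x_2^2 + 7/2x_2 + 5/2.

Reduce p = -2x_1^2 - 7/4x_1 + 31/6x_2 + 50/3 modulo G:
  leading term x_1^2: subtract (-2x_1)·g_1 from -2x_1^2 - 7/4x_1 + 31/6x_2 + 50/3 → -4/3x_1x_2 - 85/12x_1 + 31/6x_2 + 50/3
  leading term x_1x_2: subtract (-4/3x_2)·g_1 from -4/3x_1x_2 - 85/12x_1 + 31/6x_2 + 50/3 → -85/12x_1 - 8/9x_2^2 + 29/18x_2 + 50/3
  leading term x_1: subtract (-85/12)·g_1 from -85/12x_1 - 8/9x_2^2 + 29/18x_2 + 50/3 → -8/9x_2^2 - 28/9x_2 - 20/9
  leading term x_2^2: subtract (-8/9)·g_2 from -8/9x_2^2 - 28/9x_2 - 20/9 → 0
  normal form = 0.
Since the normal form is 0, p ∈ I.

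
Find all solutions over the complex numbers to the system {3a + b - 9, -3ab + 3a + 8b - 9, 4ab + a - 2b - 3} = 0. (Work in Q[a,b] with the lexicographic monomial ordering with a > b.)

Compute a lex Gröbner basis by Buchberger's algorithm.
f_1 = 3a + b - 9, LT = a.
f_2 = -3ab + 3a + 8b - 9, LT = ab.
f_3 = 4ab + a - 2b - 3, LT = ab.

S(f_1,f_2): lcm = ab. S = a + \tfrac{1}{3}b^{2} - \tfrac{1}{3}b - 3.
  leading term a: subtract (\tfrac{1}{3})·f_1 from a + \tfrac{1}{3}b^{2} - \tfrac{1}{3}b - 3 → \tfrac{1}{3}b^{2} - \tfrac{2}{3}b
  leading term b^{2}: no divisor's leading term divides it; move \tfrac{1}{3}b^{2} to the remainder.
  leading term b: no divisor's leading term divides it; move -\tfrac{2}{3}b to the remainder.
  remainder \tfrac{1}{3}b^{2} - \tfrac{2}{3}b ≠ 0; add h_4 = \tfrac{1}{3}b^{2} - \tfrac{2}{3}b to the basis.

S(f_1,f_3): lcm = ab. S = -\tfrac{1}{4}a + \tfrac{1}{3}b^{2} - \tfrac{5}{2}b + \tfrac{3}{4}.
  leading term a: subtract (-\tfrac{1}{12})·f_1 from -\tfrac{1}{4}a + \tfrac{1}{3}b^{2} - \tfrac{5}{2}b + \tfrac{3}{4} → \tfrac{1}{3}b^{2} - \tfrac{29}{12}b
  leading term b^{2}: subtract (1)·h_4 from \tfrac{1}{3}b^{2} - \tfrac{29}{12}b → -\tfrac{7}{4}b
  leading term b: no divisor's leading term divides it; move -\tfrac{7}{4}b to the remainder.
  remainder -\tfrac{7}{4}b ≠ 0; add h_5 = -\tfrac{7}{4}b to the basis.

The other S-polynomials (S(f_2,f_3), S(f_1,h_4), S(f_2,h_4), S(f_3,h_4), S(f_1,h_5), S(f_2,h_5), S(f_3,h_5), S(h_4,h_5)) all reduce to 0 modulo the current basis, so we have a Gröbner basis.
Inter-reduce: drop elements whose leading term is divisible by another's, tail-reduce, and make monic.
Reduced Gröbner basis: {a - 3, b}.

Elimination: the polynomial b lies in the elimination ideal for b, so b ∈ {0}. For each such b, the remaining basis elements (now univariate) give the rest of the solution.
  b = 0: the earlier basis element becomes a - 3 = 0, giving a = 3 — point (3, 0).

{(3, 0)}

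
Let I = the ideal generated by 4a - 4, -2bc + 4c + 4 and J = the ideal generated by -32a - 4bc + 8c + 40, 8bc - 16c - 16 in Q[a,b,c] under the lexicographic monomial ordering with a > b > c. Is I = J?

Two ideals are equal iff their reduced Gröbner bases coincide (the reduced basis is unique for a fixed ordering).
Buchberger on the first generating set:
f_1 = 4a - 4, LT = a.
f_2 = -2bc + 4c + 4, LT = bc.

The S-polynomials (S(f_1,f_2)) all reduce to 0 modulo the current basis, so we have a Gröbner basis.
Inter-reduce: drop elements whose leading term is divisible by another's, tail-reduce, and make monic.
Reduced Gröbner basis: {a - 1, bc - 2c - 2}.

Buchberger on the second generating set:
h_1 = -32a - 4bc + 8c + 40, LT = a.
h_2 = 8bc - 16c - 16, LT = bc.

The S-polynomials (S(h_1,h_2)) all reduce to 0 modulo the current basis, so we have a Gröbner basis.
Inter-reduce: drop elements whose leading term is divisible by another's, tail-reduce, and make monic.
Reduced Gröbner basis: {a - 1, bc - 2c - 2}.

Same reduced basis, so the two generating sets span the same ideal.
The same test decides containment: I ⊆ J iff every generator of I reduces to 0 modulo a Gröbner basis of J.

Yes, the ideals are equal.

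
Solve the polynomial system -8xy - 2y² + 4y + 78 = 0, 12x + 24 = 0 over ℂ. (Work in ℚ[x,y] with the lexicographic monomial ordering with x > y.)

{(-2, -3), (-2, 13)}

Compute a lex Gröbner basis by Buchberger's algorithm.
f_1 = -8xy - 2y² + 4y + 78, LT = xy.
f_2 = 12x + 24, LT = x.

S(f_1,f_2): lcm = xy. S = ¼y² - 5/2y - 39/4.
  leading term y²: no divisor's leading term divides it; move ¼y² to the remainder.
  leading term y: no divisor's leading term divides it; move -5/2y to the remainder.
  leading term 1: no divisor's leading term divides it; move -39/4 to the remainder.
  remainder ¼y² - 5/2y - 39/4 ≠ 0; add h_3 = ¼y² - 5/2y - 39/4 to the basis.

The other S-polynomials (S(f_1,h_3), S(f_2,h_3)) all reduce to 0 modulo the current basis, so we have a Gröbner basis.
Inter-reduce: drop elements whose leading term is divisible by another's, tail-reduce, and make monic.
Reduced Gröbner basis: {x + 2, y² - 10y - 39}.

Since the basis is lex-ordered, y² - 10y - 39 is univariate in y. Its roots are {-3, 13}. Back-substituting each root into the other basis elements fixes the other coordinates.
  y = -3: the earlier basis element becomes x + 2 = 0, giving x = -2 — point (-2, -3).
  y = 13: the earlier basis element becomes x + 2 = 0, giving x = -2 — point (-2, 13).
Each listed point satisfies every original equation (direct substitution).
This is the nonlinear analogue of row-reducing a linear system.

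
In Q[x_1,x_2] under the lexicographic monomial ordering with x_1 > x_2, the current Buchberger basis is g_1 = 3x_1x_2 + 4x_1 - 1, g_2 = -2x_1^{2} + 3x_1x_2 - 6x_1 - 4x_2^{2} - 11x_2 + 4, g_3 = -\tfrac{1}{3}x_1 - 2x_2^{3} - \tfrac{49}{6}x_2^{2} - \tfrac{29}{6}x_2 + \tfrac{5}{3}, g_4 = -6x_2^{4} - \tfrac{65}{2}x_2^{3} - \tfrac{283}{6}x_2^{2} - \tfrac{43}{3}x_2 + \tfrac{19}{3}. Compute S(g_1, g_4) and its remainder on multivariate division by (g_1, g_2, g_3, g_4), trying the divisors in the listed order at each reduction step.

S(g_1, g_4) = -\tfrac{49}{12}x_1x_2^{3} - \tfrac{283}{36}x_1x_2^{2} - \tfrac{43}{18}x_1x_2 + \tfrac{19}{18}x_1 - \tfrac{1}{3}x_2^{3}; remainder on division = 0.

lcm(LM(g_1), LM(g_4)) = x_1x_2^{4}.
S = (lcm/LT(g_1))·g_1 − (lcm/LT(g_4))·g_4 = -\tfrac{49}{12}x_1x_2^{3} - \tfrac{283}{36}x_1x_2^{2} - \tfrac{43}{18}x_1x_2 + \tfrac{19}{18}x_1 - \tfrac{1}{3}x_2^{3}.
Reduce S modulo (g_1, g_2, g_3, g_4) in that order:
  leading term x_1x_2^{3}: subtract (-\tfrac{49}{36}x_2^{2})·g_1 from -\tfrac{49}{12}x_1x_2^{3} - \tfrac{283}{36}x_1x_2^{2} - \tfrac{43}{18}x_1x_2 + \tfrac{19}{18}x_1 - \tfrac{1}{3}x_2^{3} → -\tfrac{29}{12}x_1x_2^{2} - \tfrac{43}{18}x_1x_2 + \tfrac{19}{18}x_1 - \tfrac{1}{3}x_2^{3} - \tfrac{49}{36}x_2^{2}
  leading term x_1x_2^{2}: subtract (-\tfrac{29}{36}x_2)·g_1 from -\tfrac{29}{12}x_1x_2^{2} - \tfrac{43}{18}x_1x_2 + \tfrac{19}{18}x_1 - \tfrac{1}{3}x_2^{3} - \tfrac{49}{36}x_2^{2} → \tfrac{5}{6}x_1x_2 + \tfrac{19}{18}x_1 - \tfrac{1}{3}x_2^{3} - \tfrac{49}{36}x_2^{2} - \tfrac{29}{36}x_2
  leading term x_1x_2: subtract (\tfrac{5}{18})·g_1 from \tfrac{5}{6}x_1x_2 + \tfrac{19}{18}x_1 - \tfrac{1}{3}x_2^{3} - \tfrac{49}{36}x_2^{2} - \tfrac{29}{36}x_2 → -\tfrac{1}{18}x_1 - \tfrac{1}{3}x_2^{3} - \tfrac{49}{36}x_2^{2} - \tfrac{29}{36}x_2 + \tfrac{5}{18}
  leading term x_1: subtract (\tfrac{1}{6})·g_3 from -\tfrac{1}{18}x_1 - \tfrac{1}{3}x_2^{3} - \tfrac{49}{36}x_2^{2} - \tfrac{29}{36}x_2 + \tfrac{5}{18} → 0
The remainder is 0, so this S-polynomial contributes no new basis element.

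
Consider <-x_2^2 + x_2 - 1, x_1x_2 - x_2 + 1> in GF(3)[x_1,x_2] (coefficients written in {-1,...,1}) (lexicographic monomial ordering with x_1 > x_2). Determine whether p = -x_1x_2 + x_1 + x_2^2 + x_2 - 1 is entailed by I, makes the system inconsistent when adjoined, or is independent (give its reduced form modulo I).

-x_1x_2 + x_1 + x_2^2 + x_2 - 1 is independent of I; its normal form modulo I is -x_2 - 1.

First compute the reduced Gröbner basis of I by Buchberger's algorithm.
f_1 = -x_2^2 + x_2 - 1, LT = x_2^2.
f_2 = x_1x_2 - x_2 + 1, LT = x_1x_2.

S(f_1,f_2): lcm = x_1x_2^2. S = -x_1x_2 + x_1 + x_2^2 - x_2.
  reduce S modulo (f_1, f_2):
  remainder x_1 - x_2 ≠ 0; add h_3 = x_1 - x_2 to the basis.

The other S-polynomials (S(f_1,h_3), S(f_2,h_3)) all reduce to 0 modulo the current basis, so we have a Gröbner basis.
Inter-reduce: drop elements whose leading term is divisible by another's, tail-reduce, and make monic.
Reduced Gröbner basis: {x_1 - x_2, x_2^2 - x_2 + 1}.
Label its elements g_1 = x_1 - x_2, g_2 = x_2^2 - x_2 + 1.

Reduce p = -x_1x_2 + x_1 + x_2^2 + x_2 - 1 modulo G:
  leading term x_1x_2: subtract (-x_2)·g_1 from -x_1x_2 + x_1 + x_2^2 + x_2 - 1 → x_1 + x_2 - 1
  leading term x_1: subtract (1)·g_1 from x_1 + x_2 - 1 → -x_2 - 1
  leading term x_2: no divisor's leading term divides it; move -x_2 to the remainder.
  leading term 1: no divisor's leading term divides it; move -1 to the remainder.
  normal form = -x_2 - 1.
The normal form is nonzero, so p ∉ I. Since p minus its normal form lies in I, I + (p) = I + (r) where r = -x_2 - 1; decide whether this ideal is the whole ring.
Run Buchberger on G together with r (pairs among the g_i already reduce to 0 since G is a Gröbner basis):
g_1 = x_1 - x_2, LT = x_1.
g_2 = x_2^2 - x_2 + 1, LT = x_2^2.
r = -x_2 - 1, LT = x_2.

The S-polynomials (S(g_1,g_2), S(g_1,r), S(g_2,r)) all reduce to 0 modulo the current basis, so we have a Gröbner basis.
Inter-reduce: drop elements whose leading term is divisible by another's, tail-reduce, and make monic.
Reduced Gröbner basis: {x_1 + 1, x_2 + 1}.
The reduced Gröbner basis of I + (p) is {x_1 + 1, x_2 + 1} ≠ {1}, a proper ideal, so the enlarged system stays consistent: p is independent of I, with normal form -x_2 - 1.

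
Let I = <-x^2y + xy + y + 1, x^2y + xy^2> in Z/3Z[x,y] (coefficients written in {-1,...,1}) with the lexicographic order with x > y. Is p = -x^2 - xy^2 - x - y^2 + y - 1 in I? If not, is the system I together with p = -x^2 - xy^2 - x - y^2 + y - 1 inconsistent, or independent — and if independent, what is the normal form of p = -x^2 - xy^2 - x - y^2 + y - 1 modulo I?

First compute the reduced Gröbner basis of I by Buchberger's algorithm.
f_1 = -x^2y + xy + y + 1, LT = x^2y.
f_2 = x^2y + xy^2, LT = x^2y.

S(f_1,f_2): lcm = x^2y. S = -xy^2 - xy - y - 1.
  leading term xy^2: no divisor's leading term divides it; move -xy^2 to the remainder.
  leading term xy: no divisor's leading term divides it; move -xy to the remainder.
  leading term y: no divisor's leading term divides it; move -y to the remainder.
  leading term 1: no divisor's leading term divides it; move -1 to the remainder.
  remainder -xy^2 - xy - y - 1 ≠ 0; add h_3 = -xy^2 - xy - y - 1 to the basis.

S(f_1,h_3): lcm = x^2y^2. S = -x^2y - xy^2 - xy - x - y^2 - y.
  leading term x^2y: subtract (1)·f_1 from -x^2y - xy^2 - xy - x - y^2 - y → -xy^2 + xy - x - y^2 + y - 1
  leading term xy^2: subtract (1)·h_3 from -xy^2 + xy - x - y^2 + y - 1 → -xy - x - y^2 - y
  leading term xy: no divisor's leading term divides it; move -xy to the remainder.
  leading term x: no divisor's leading term divides it; move -x to the remainder.
  leading term y^2: no divisor's leading term divides it; move -y^2 to the remainder.
  leading term y: no divisor's leading term divides it; move -y to the remainder.
  remainder -xy - x - y^2 - y ≠ 0; add h_4 = -xy - x - y^2 - y to the basis.

S(f_1,h_4): lcm = x^2y. S = -x^2 - xy^2 + xy - y - 1.
  leading term x^2: no divisor's leading term divides it; move -x^2 to the remainder.
  leading term xy^2: subtract (1)·h_3 from -xy^2 + xy - y - 1 → -xy
  leading term xy: subtract (1)·h_4 from -xy → x + y^2 + y
  leading term x: no divisor's leading term divides it; move x to the remainder.
  leading term y^2: no divisor's leading term divides it; move y^2 to the remainder.
  leading term y: no divisor's leading term divides it; move y to the remainder.
  remainder -x^2 + x + y^2 + y ≠ 0; add h_5 = -x^2 + x + y^2 + y to the basis.

S(h_3,h_4): lcm = xy^2. S = -y^3 - y^2 + y + 1.
  leading term y^3: no divisor's leading term divides it; move -y^3 to the remainder.
  leading term y^2: no divisor's leading term divides it; move -y^2 to the remainder.
  leading term y: no divisor's leading term divides it; move y to the remainder.
  leading term 1: no divisor's leading term divides it; move 1 to the remainder.
  remainder -y^3 - y^2 + y + 1 ≠ 0; add h_6 = -y^3 - y^2 + y + 1 to the basis.

The other S-polynomials (S(f_2,h_3), S(f_2,h_4), S(f_1,h_5), S(f_2,h_5), S(h_3,h_5), S(h_4,h_5), S(f_1,h_6), S(f_2,h_6), S(h_3,h_6), S(h_4,h_6), S(h_5,h_6)) all reduce to 0 modulo the current basis, so we have a Gröbner basis.
Inter-reduce: drop elements whose leading term is divisible by another's, tail-reduce, and make monic.
Reduced Gröbner basis: {x^2 - x - y^2 - y, xy + x + y^2 + y, y^3 + y^2 - y - 1}.
Label its elements g_1 = x^2 - x - y^2 - y, g_2 = xy + x + y^2 + y, g_3 = y^3 + y^2 - y - 1.

Reduce p = -x^2 - xy^2 - x - y^2 + y - 1 modulo G:
  leading term x^2: subtract (-1)·g_1 from -x^2 - xy^2 - x - y^2 + y - 1 → -xy^2 + x + y^2 - 1
  leading term xy^2: subtract (-y)·g_2 from -xy^2 + x + y^2 - 1 → xy + x + y^3 - y^2 - 1
  leading term xy: subtract (1)·g_2 from xy + x + y^3 - y^2 - 1 → y^3 + y^2 - y - 1
  leading term y^3: subtract (1)·g_3 from y^3 + y^2 - y - 1 → 0
  normal form = 0.
Since the normal form is 0, p ∈ I.

-x^2 - xy^2 - x - y^2 + y - 1 lies in I (it reduces to 0).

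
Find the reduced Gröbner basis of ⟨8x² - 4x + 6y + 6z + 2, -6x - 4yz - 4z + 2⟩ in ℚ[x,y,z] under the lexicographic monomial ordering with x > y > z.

f_1 = 8x² - 4x + 6y + 6z + 2, LT = x².
f_2 = -6x - 4yz - 4z + 2, LT = x.

S(f_1,f_2): lcm = x². S = -⅔xyz - ⅔xz - ⅙x + ¾y + ¾z + ¼.
  leading term xyz: subtract (1/9yz)·f_2 from -⅔xyz - ⅔xz - ⅙x + ¾y + ¾z + ¼ → -⅔xz - ⅙x + 4/9y²z² + 4/9yz² - 2/9yz + ¾y + ¾z + ¼
  leading term xz: subtract (1/9z)·f_2 from -⅔xz - ⅙x + 4/9y²z² + 4/9yz² - 2/9yz + ¾y + ¾z + ¼ → -⅙x + 4/9y²z² + 8/9yz² - 2/9yz + ¾y + 4/9z² + 19/36z + ¼
  leading term x: subtract (1/36)·f_2 from -⅙x + 4/9y²z² + 8/9yz² - 2/9yz + ¾y + 4/9z² + 19/36z + ¼ → 4/9y²z² + 8/9yz² - 1/9yz + ¾y + 4/9z² + 23/36z + 7/36
  leading term y²z²: no divisor's leading term divides it; move 4/9y²z² to the remainder.
  leading term yz²: no divisor's leading term divides it; move 8/9yz² to the remainder.
  leading term yz: no divisor's leading term divides it; move -1/9yz to the remainder.
  leading term y: no divisor's leading term divides it; move ¾y to the remainder.
  leading term z²: no divisor's leading term divides it; move 4/9z² to the remainder.
  leading term z: no divisor's leading term divides it; move 23/36z to the remainder.
  leading term 1: no divisor's leading term divides it; move 7/36 to the remainder.
  remainder 4/9y²z² + 8/9yz² - 1/9yz + ¾y + 4/9z² + 23/36z + 7/36 ≠ 0; add g_3 = 4/9y²z² + 8/9yz² - 1/9yz + ¾y + 4/9z² + 23/36z + 7/36 to the basis.

S(f_1,g_3): leading monomials are coprime, so the S-polynomial reduces to 0 (Buchberger's first criterion).
S(f_2,g_3): leading monomials are coprime, so the S-polynomial reduces to 0 (Buchberger's first criterion).
Every S-polynomial of the final basis reduces to 0, so we have a Gröbner basis.
Inter-reduce: drop elements whose leading term is divisible by another's, tail-reduce, and make monic.

G = {x + ⅔yz + ⅔z - ⅓, y²z² + 2yz² - ¼yz + 27/16y + z² + 23/16z + 7/16}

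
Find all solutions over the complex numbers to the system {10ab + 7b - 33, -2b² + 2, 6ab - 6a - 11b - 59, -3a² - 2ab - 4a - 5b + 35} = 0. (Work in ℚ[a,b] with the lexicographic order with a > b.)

{(-4, -1)}

Compute a lex Gröbner basis by Buchberger's algorithm.
f_1 = 10ab + 7b - 33, LT = ab.
f_2 = -2b² + 2, LT = b².
f_3 = 6ab - 6a - 11b - 59, LT = ab.
f_4 = -3a² - 2ab - 4a - 5b + 35, LT = a².

S(f_1,f_2): lcm = ab². S = a + 7/10b² - 33/10b.
  leading term a: no divisor's leading term divides it; move a to the remainder.
  leading term b²: subtract (-7/20)·f_2 from 7/10b² - 33/10b → -33/10b + 7/10
  leading term b: no divisor's leading term divides it; move -33/10b to the remainder.
  leading term 1: no divisor's leading term divides it; move 7/10 to the remainder.
  remainder a - 33/10b + 7/10 ≠ 0; add h_5 = a - 33/10b + 7/10 to the basis.

S(f_1,f_3): lcm = ab. S = a + 38/15b + 98/15.
  leading term a: subtract (1)·h_5 from a + 38/15b + 98/15 → 35/6b + 35/6
  leading term b: no divisor's leading term divides it; move 35/6b to the remainder.
  leading term 1: no divisor's leading term divides it; move 35/6 to the remainder.
  remainder 35/6b + 35/6 ≠ 0; add h_6 = 35/6b + 35/6 to the basis.

S(f_1,f_4): lcm = a²b. S = -⅔ab² - 19/30ab - 33/10a - 5/3b² + 35/3b.
  leading term ab²: subtract (-1/15b)·f_1 from -⅔ab² - 19/30ab - 33/10a - 5/3b² + 35/3b → -19/30ab - 33/10a - 6/5b² + 142/15b
  leading term ab: subtract (-19/300)·f_1 from -19/30ab - 33/10a - 6/5b² + 142/15b → -33/10a - 6/5b² + 991/100b - 209/100
  leading term a: subtract (-33/10)·h_5 from -33/10a - 6/5b² + 991/100b - 209/100 → -6/5b² - 49/50b + 11/50
  leading term b²: subtract (⅗)·f_2 from -6/5b² - 49/50b + 11/50 → -49/50b - 49/50
  leading term b: subtract (-21/125)·h_6 from -49/50b - 49/50 → 0
  remainder 0.

S(f_2,f_3): lcm = ab². S = ab - a + 11/6b² + 59/6b.
  leading term ab: subtract (1/10)·f_1 from ab - a + 11/6b² + 59/6b → -a + 11/6b² + 137/15b + 33/10
  leading term a: subtract (-1)·h_5 from -a + 11/6b² + 137/15b + 33/10 → 11/6b² + 35/6b + 4
  leading term b²: subtract (-11/12)·f_2 from 11/6b² + 35/6b + 4 → 35/6b + 35/6
  leading term b: subtract (1)·h_6 from 35/6b + 35/6 → 0
  remainder 0.

S(f_2,f_4): leading monomials are coprime, so the S-polynomial reduces to 0 (Buchberger's first criterion).
S(f_3,f_4): lcm = a²b. S = -a² - ⅔ab² - 19/6ab - 59/6a - 5/3b² + 35/3b.
  leading term a²: subtract (⅓)·f_4 from -a² - ⅔ab² - 19/6ab - 59/6a - 5/3b² + 35/3b → -⅔ab² - 5/2ab - 17/2a - 5/3b² + 40/3b - 35/3
  leading term ab²: subtract (-1/15b)·f_1 from -⅔ab² - 5/2ab - 17/2a - 5/3b² + 40/3b - 35/3 → -5/2ab - 17/2a - 6/5b² + 167/15b - 35/3
  leading term ab: subtract (-¼)·f_1 from -5/2ab - 17/2a - 6/5b² + 167/15b - 35/3 → -17/2a - 6/5b² + 773/60b - 239/12
  leading term a: subtract (-17/2)·h_5 from -17/2a - 6/5b² + 773/60b - 239/12 → -6/5b² - 91/6b - 419/30
  leading term b²: subtract (⅗)·f_2 from -6/5b² - 91/6b - 419/30 → -91/6b - 91/6
  leading term b: subtract (-13/5)·h_6 from -91/6b - 91/6 → 0
  remainder 0.

S(f_1,h_5): lcm = ab. S = 33/10b² - 33/10.
  leading term b²: subtract (-33/20)·f_2 from 33/10b² - 33/10 → 0
  remainder 0.

S(f_2,h_5): leading monomials are coprime, so the S-polynomial reduces to 0 (Buchberger's first criterion).
S(f_3,h_5): lcm = ab. S = -a + 33/10b² - 38/15b - 59/6.
  leading term a: subtract (-1)·h_5 from -a + 33/10b² - 38/15b - 59/6 → 33/10b² - 35/6b - 137/15
  leading term b²: subtract (-33/20)·f_2 from 33/10b² - 35/6b - 137/15 → -35/6b - 35/6
  leading term b: subtract (-1)·h_6 from -35/6b - 35/6 → 0
  remainder 0.

S(f_4,h_5): lcm = a². S = 119/30ab + 19/30a + 5/3b - 35/3.
  leading term ab: subtract (119/300)·f_1 from 119/30ab + 19/30a + 5/3b - 35/3 → 19/30a - 111/100b + 427/300
  leading term a: subtract (19/30)·h_5 from 19/30a - 111/100b + 427/300 → 49/50b + 49/50
  leading term b: subtract (21/125)·h_6 from 49/50b + 49/50 → 0
  remainder 0.

S(f_1,h_6): lcm = ab. S = -a + 7/10b - 33/10.
  leading term a: subtract (-1)·h_5 from -a + 7/10b - 33/10 → -13/5b - 13/5
  leading term b: subtract (-78/175)·h_6 from -13/5b - 13/5 → 0
  remainder 0.

S(f_2,h_6): lcm = b². S = -b - 1.
  leading term b: subtract (-6/35)·h_6 from -b - 1 → 0
  remainder 0.

S(f_3,h_6): lcm = ab. S = -2a - 11/6b - 59/6.
  leading term a: subtract (-2)·h_5 from -2a - 11/6b - 59/6 → -253/30b - 253/30
  leading term b: subtract (-253/175)·h_6 from -253/30b - 253/30 → 0
  remainder 0.

S(f_4,h_6): leading monomials are coprime, so the S-polynomial reduces to 0 (Buchberger's first criterion).
S(h_5,h_6): leading monomials are coprime, so the S-polynomial reduces to 0 (Buchberger's first criterion).
Every S-polynomial of the final basis reduces to 0, so we have a Gröbner basis.
Inter-reduce: drop elements whose leading term is divisible by another's, tail-reduce, and make monic.
Reduced Gröbner basis: {a + 4, b + 1}.

Elimination: the polynomial b + 1 lies in the elimination ideal for b, so b ∈ {-1}. For each such b, the remaining basis elements (now univariate) give the rest of the solution.
  b = -1: the earlier basis element becomes a + 4 = 0, giving a = -4 — point (-4, -1).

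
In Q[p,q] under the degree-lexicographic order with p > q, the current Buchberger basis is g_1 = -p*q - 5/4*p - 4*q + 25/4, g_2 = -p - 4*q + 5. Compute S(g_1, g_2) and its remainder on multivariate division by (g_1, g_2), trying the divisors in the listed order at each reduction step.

lcm(LM(g_1), LM(g_2)) = p*q.
S = (lcm/LT(g_1))·g_1 − (lcm/LT(g_2))·g_2 = -4*q**2 + 5/4*p + 9*q - 25/4.
Reduce S modulo (g_1, g_2) in that order:
  leading term q**2: no divisor's leading term divides it; move -4*q**2 to the remainder.
  leading term p: subtract (-5/4)·g_2 from 5/4*p + 9*q - 25/4 → 4*q
  leading term q: no divisor's leading term divides it; move 4*q to the remainder.
The remainder -4*q**2 + 4*q is nonzero, so it would be added as the next basis element.

S(g_1, g_2) = -4*q**2 + 5/4*p + 9*q - 25/4; remainder on division = -4*q**2 + 4*q.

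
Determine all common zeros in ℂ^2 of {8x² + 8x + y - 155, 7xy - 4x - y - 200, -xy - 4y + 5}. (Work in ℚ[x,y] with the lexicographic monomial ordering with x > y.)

Compute a lex Gröbner basis by Buchberger's algorithm.
f_1 = 8x² + 8x + y - 155, LT = x².
f_2 = 7xy - 4x - y - 200, LT = xy.
f_3 = -xy - 4y + 5, LT = xy.

S(f_1,f_2): lcm = x²y. S = 4/7x² + 8/7xy + 200/7x + ⅛y² - 155/8y.
  leading term x²: subtract (1/14)·f_1 from 4/7x² + 8/7xy + 200/7x + ⅛y² - 155/8y → 8/7xy + 28x + ⅛y² - 1089/56y + 155/14
  leading term xy: subtract (8/49)·f_2 from 8/7xy + 28x + ⅛y² - 1089/56y + 155/14 → 1404/49x + ⅛y² - 7559/392y + 4285/98
  leading term x: no divisor's leading term divides it; move 1404/49x to the remainder.
  leading term y²: no divisor's leading term divides it; move ⅛y² to the remainder.
  leading term y: no divisor's leading term divides it; move -7559/392y to the remainder.
  leading term 1: no divisor's leading term divides it; move 4285/98 to the remainder.
  remainder 1404/49x + ⅛y² - 7559/392y + 4285/98 ≠ 0; add h_4 = 1404/49x + ⅛y² - 7559/392y + 4285/98 to the basis.

S(f_1,f_3): lcm = x²y. S = -3xy + 5x + ⅛y² - 155/8y.
  leading term xy: subtract (-3/7)·f_2 from -3xy + 5x + ⅛y² - 155/8y → 23/7x + ⅛y² - 1109/56y - 600/7
  leading term x: subtract (161/1404)·h_4 from 23/7x + ⅛y² - 1109/56y - 600/7 → 1243/11232y² - 197597/11232y - 254765/2808
  leading term y²: no divisor's leading term divides it; move 1243/11232y² to the remainder.
  leading term y: no divisor's leading term divides it; move -197597/11232y to the remainder.
  leading term 1: no divisor's leading term divides it; move -254765/2808 to the remainder.
  remainder 1243/11232y² - 197597/11232y - 254765/2808 ≠ 0; add h_5 = 1243/11232y² - 197597/11232y - 254765/2808 to the basis.

S(f_2,f_3): lcm = xy. S = -4/7x - 29/7y - 165/7.
  leading term x: subtract (-7/351)·h_4 from -4/7x - 29/7y - 165/7 → 7/2808y² - 12713/2808y - 15935/702
  leading term y²: subtract (28/1243)·h_5 from 7/2808y² - 12713/2808y - 15935/702 → -5135/1243y - 25675/1243
  leading term y: no divisor's leading term divides it; move -5135/1243y to the remainder.
  leading term 1: no divisor's leading term divides it; move -25675/1243 to the remainder.
  remainder -5135/1243y - 25675/1243 ≠ 0; add h_6 = -5135/1243y - 25675/1243 to the basis.

The other S-polynomials (S(f_1,h_4), S(f_2,h_4), S(f_3,h_4), S(f_1,h_5), S(f_2,h_5), S(f_3,h_5), S(h_4,h_5), S(f_1,h_6), S(f_2,h_6), S(f_3,h_6), S(h_4,h_6), S(h_5,h_6)) all reduce to 0 modulo the current basis, so we have a Gröbner basis.
Inter-reduce: drop elements whose leading term is divisible by another's, tail-reduce, and make monic.
Reduced Gröbner basis: {x + 5, y + 5}.

Elimination: the polynomial y + 5 lies in the elimination ideal for y, so y ∈ {-5}. For each such y, the remaining basis elements (now univariate) give the rest of the solution.
  y = -5: the earlier basis element becomes x + 5 = 0, giving x = -5 — point (-5, -5).
Substituting each solution back into the original system confirms all equations vanish.

{(-5, -5)}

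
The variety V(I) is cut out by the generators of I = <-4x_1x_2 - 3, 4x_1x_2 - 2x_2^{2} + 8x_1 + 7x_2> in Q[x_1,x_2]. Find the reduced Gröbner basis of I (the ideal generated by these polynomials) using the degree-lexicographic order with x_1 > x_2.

G = {x_1^{2} - \tfrac{3}{8}x_1 + \tfrac{3}{16}x_2 - \tfrac{21}{32}, x_1x_2 + \tfrac{3}{4}, x_2^{2} - 4x_1 - \tfrac{7}{2}x_2 + \tfrac{3}{2}}

f_1 = -4x_1x_2 - 3, LT = x_1x_2.
f_2 = 4x_1x_2 - 2x_2^{2} + 8x_1 + 7x_2, LT = x_1x_2.

S(f_1,f_2): lcm = x_1x_2. S = \tfrac{1}{2}x_2^{2} - 2x_1 - \tfrac{7}{4}x_2 + \tfrac{3}{4}.
  leading term x_2^{2}: no divisor's leading term divides it; move \tfrac{1}{2}x_2^{2} to the remainder.
  leading term x_1: no divisor's leading term divides it; move -2x_1 to the remainder.
  leading term x_2: no divisor's leading term divides it; move -\tfrac{7}{4}x_2 to the remainder.
  leading term 1: no divisor's leading term divides it; move \tfrac{3}{4} to the remainder.
  remainder \tfrac{1}{2}x_2^{2} - 2x_1 - \tfrac{7}{4}x_2 + \tfrac{3}{4} ≠ 0; add g_3 = \tfrac{1}{2}x_2^{2} - 2x_1 - \tfrac{7}{4}x_2 + \tfrac{3}{4} to the basis.

S(f_1,g_3): lcm = x_1x_2^{2}. S = 4x_1^{2} + \tfrac{7}{2}x_1x_2 - \tfrac{3}{2}x_1 + \tfrac{3}{4}x_2.
  leading term x_1^{2}: no divisor's leading term divides it; move 4x_1^{2} to the remainder.
  leading term x_1x_2: subtract (-\tfrac{7}{8})·f_1 from \tfrac{7}{2}x_1x_2 - \tfrac{3}{2}x_1 + \tfrac{3}{4}x_2 → -\tfrac{3}{2}x_1 + \tfrac{3}{4}x_2 - \tfrac{21}{8}
  leading term x_1: no divisor's leading term divides it; move -\tfrac{3}{2}x_1 to the remainder.
  leading term x_2: no divisor's leading term divides it; move \tfrac{3}{4}x_2 to the remainder.
  leading term 1: no divisor's leading term divides it; move -\tfrac{21}{8} to the remainder.
  remainder 4x_1^{2} - \tfrac{3}{2}x_1 + \tfrac{3}{4}x_2 - \tfrac{21}{8} ≠ 0; add g_4 = 4x_1^{2} - \tfrac{3}{2}x_1 + \tfrac{3}{4}x_2 - \tfrac{21}{8} to the basis.

The other S-polynomials (S(f_2,g_3), S(f_1,g_4), S(f_2,g_4), S(g_3,g_4)) all reduce to 0 modulo the current basis, so we have a Gröbner basis.
Inter-reduce: drop elements whose leading term is divisible by another's, tail-reduce, and make monic.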